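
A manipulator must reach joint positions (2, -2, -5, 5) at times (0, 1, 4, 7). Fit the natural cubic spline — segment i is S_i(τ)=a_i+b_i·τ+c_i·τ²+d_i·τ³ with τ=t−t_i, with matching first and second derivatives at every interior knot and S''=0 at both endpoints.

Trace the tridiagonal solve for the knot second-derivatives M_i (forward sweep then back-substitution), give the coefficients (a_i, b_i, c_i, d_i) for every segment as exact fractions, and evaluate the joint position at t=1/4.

  seg 0: a=2 b=-371/87 c=0 d=23/87
  seg 1: a=-2 b=-302/87 c=23/29 d=8/783
  seg 2: a=-5 b=136/87 c=77/87 d=-77/783
S(1/4) = 1741/1856

Δ: Δ0=-4, Δ1=-1, Δ2=10/3
row 1: diag=8, rhs=18; c'=3/8, d'=9/4
row 2: denom=12−3·3/8=87/8; d'=(26−3·9/4)/(87/8)=154/87
back: M2=154/87
back: M1=9/4−3/8·154/87=46/29
M: M0=0, M1=46/29, M2=154/87, M3=0
seg 0: a=2, c=M0/2=0, d=(M1−M0)/(6·1)=23/87, b=Δ0−h0·(2M0+M1)/6=-371/87
seg 1: a=-2, c=M1/2=23/29, d=(M2−M1)/(6·3)=8/783, b=Δ1−h1·(2M1+M2)/6=-302/87
seg 2: a=-5, c=M2/2=77/87, d=(M3−M2)/(6·3)=-77/783, b=Δ2−h2·(2M2+M3)/6=136/87
t_q=1/4 → seg 0, τ=1/4; S=2+-371/87·τ+0·τ²+23/87·τ³=1741/1856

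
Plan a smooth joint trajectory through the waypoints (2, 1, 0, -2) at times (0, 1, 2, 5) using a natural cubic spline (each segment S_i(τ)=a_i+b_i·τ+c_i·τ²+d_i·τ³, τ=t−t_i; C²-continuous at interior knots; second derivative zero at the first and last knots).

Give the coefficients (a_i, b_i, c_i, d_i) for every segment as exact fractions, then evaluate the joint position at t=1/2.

  seg 0: a=2 b=-92/93 c=0 d=-1/93
  seg 1: a=1 b=-95/93 c=-1/31 d=5/93
  seg 2: a=0 b=-86/93 c=4/31 d=-4/279
S(1/2) = 373/248

Δ: Δ0=-1, Δ1=-1, Δ2=-2/3
row 1: diag=4, rhs=0; c'=1/4, d'=0
row 2: denom=8−1·1/4=31/4; d'=(2−1·0)/(31/4)=8/31
back: M2=8/31
back: M1=0−1/4·8/31=-2/31
M: M0=0, M1=-2/31, M2=8/31, M3=0
seg 0: a=2, c=M0/2=0, d=(M1−M0)/(6·1)=-1/93, b=Δ0−h0·(2M0+M1)/6=-92/93
seg 1: a=1, c=M1/2=-1/31, d=(M2−M1)/(6·1)=5/93, b=Δ1−h1·(2M1+M2)/6=-95/93
seg 2: a=0, c=M2/2=4/31, d=(M3−M2)/(6·3)=-4/279, b=Δ2−h2·(2M2+M3)/6=-86/93
t_q=1/2 → seg 0, τ=1/2; S=2+-92/93·τ+0·τ²+-1/93·τ³=373/248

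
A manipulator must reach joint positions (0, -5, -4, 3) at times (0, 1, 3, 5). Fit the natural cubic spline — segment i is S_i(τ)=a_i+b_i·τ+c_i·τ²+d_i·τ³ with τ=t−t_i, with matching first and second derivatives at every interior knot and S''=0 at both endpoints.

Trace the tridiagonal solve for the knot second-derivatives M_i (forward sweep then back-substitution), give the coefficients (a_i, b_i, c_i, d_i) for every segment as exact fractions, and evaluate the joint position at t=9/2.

Δ: Δ0=-5, Δ1=1/2, Δ2=7/2
row 1: diag=6, rhs=33; c'=1/3, d'=11/2
row 2: denom=8−2·1/3=22/3; d'=(18−2·11/2)/(22/3)=21/22
back: M2=21/22
back: M1=11/2−1/3·21/22=57/11
M: M0=0, M1=57/11, M2=21/22, M3=0
seg 0: a=0, c=M0/2=0, d=(M1−M0)/(6·1)=19/22, b=Δ0−h0·(2M0+M1)/6=-129/22
seg 1: a=-5, c=M1/2=57/22, d=(M2−M1)/(6·2)=-31/88, b=Δ1−h1·(2M1+M2)/6=-36/11
seg 2: a=-4, c=M2/2=21/44, d=(M3−M2)/(6·2)=-7/88, b=Δ2−h2·(2M2+M3)/6=63/22
t_q=9/2 → seg 2, τ=3/2; S=-4+63/22·τ+21/44·τ²+-7/88·τ³=775/704

  seg 0: a=0 b=-129/22 c=0 d=19/22
  seg 1: a=-5 b=-36/11 c=57/22 d=-31/88
  seg 2: a=-4 b=63/22 c=21/44 d=-7/88
S(9/2) = 775/704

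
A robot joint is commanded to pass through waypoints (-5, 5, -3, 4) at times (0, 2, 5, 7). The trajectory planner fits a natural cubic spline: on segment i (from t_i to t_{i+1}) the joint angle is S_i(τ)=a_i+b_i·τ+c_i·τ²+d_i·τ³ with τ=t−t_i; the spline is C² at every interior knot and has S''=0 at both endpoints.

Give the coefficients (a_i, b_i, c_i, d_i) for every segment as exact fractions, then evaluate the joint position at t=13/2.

Δ: Δ0=5, Δ1=-8/3, Δ2=7/2
row 1: diag=10, rhs=-46; c'=3/10, d'=-23/5
row 2: denom=10−3·3/10=91/10; d'=(37−3·-23/5)/(91/10)=508/91
back: M2=508/91
back: M1=-23/5−3/10·508/91=-571/91
M: M0=0, M1=-571/91, M2=508/91, M3=0
seg 0: a=-5, c=M0/2=0, d=(M1−M0)/(6·2)=-571/1092, b=Δ0−h0·(2M0+M1)/6=1936/273
seg 1: a=5, c=M1/2=-571/182, d=(M2−M1)/(6·3)=83/126, b=Δ1−h1·(2M1+M2)/6=223/273
seg 2: a=-3, c=M2/2=254/91, d=(M3−M2)/(6·2)=-127/273, b=Δ2−h2·(2M2+M3)/6=-121/546
t_q=13/2 → seg 2, τ=3/2; S=-3+-121/546·τ+254/91·τ²+-127/273·τ³=1003/728

  seg 0: a=-5 b=1936/273 c=0 d=-571/1092
  seg 1: a=5 b=223/273 c=-571/182 d=83/126
  seg 2: a=-3 b=-121/546 c=254/91 d=-127/273
S(13/2) = 1003/728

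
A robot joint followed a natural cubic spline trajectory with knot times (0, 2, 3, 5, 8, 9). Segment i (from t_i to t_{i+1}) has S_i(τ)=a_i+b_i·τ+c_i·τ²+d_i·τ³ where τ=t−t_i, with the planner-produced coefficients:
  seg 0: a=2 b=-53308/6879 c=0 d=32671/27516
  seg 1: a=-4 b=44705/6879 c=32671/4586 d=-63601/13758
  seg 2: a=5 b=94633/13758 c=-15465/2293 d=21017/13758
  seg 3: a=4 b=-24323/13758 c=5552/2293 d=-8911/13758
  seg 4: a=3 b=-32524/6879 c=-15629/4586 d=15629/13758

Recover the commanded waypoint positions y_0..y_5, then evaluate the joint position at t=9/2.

y_0=2 y_1=-4 y_2=5 y_3=4 y_4=3 y_5=-4
S(9/2) = 194385/36688

y_0 = S_0(0) = a_0 = 2
y_1 = S_1(0) = a_1 = -4
y_2 = S_2(0) = a_2 = 5
y_3 = S_3(0) = a_3 = 4
y_4 = S_4(0) = a_4 = 3
y_5 = S_4(1) = -4
t_q=9/2 is in segment 2 (τ=3/2); S_2(τ)=194385/36688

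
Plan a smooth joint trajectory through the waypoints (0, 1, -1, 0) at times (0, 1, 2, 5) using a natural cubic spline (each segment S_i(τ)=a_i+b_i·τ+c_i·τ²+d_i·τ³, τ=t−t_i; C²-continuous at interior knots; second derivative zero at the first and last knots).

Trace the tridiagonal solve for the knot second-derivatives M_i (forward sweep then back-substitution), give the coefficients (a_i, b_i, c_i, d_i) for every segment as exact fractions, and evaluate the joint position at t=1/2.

  seg 0: a=0 b=172/93 c=0 d=-79/93
  seg 1: a=1 b=-65/93 c=-79/31 d=116/93
  seg 2: a=-1 b=-191/93 c=37/31 d=-37/279
S(1/2) = 203/248

Δ: Δ0=1, Δ1=-2, Δ2=1/3
row 1: diag=4, rhs=-18; c'=1/4, d'=-9/2
row 2: denom=8−1·1/4=31/4; d'=(14−1·-9/2)/(31/4)=74/31
back: M2=74/31
back: M1=-9/2−1/4·74/31=-158/31
M: M0=0, M1=-158/31, M2=74/31, M3=0
seg 0: a=0, c=M0/2=0, d=(M1−M0)/(6·1)=-79/93, b=Δ0−h0·(2M0+M1)/6=172/93
seg 1: a=1, c=M1/2=-79/31, d=(M2−M1)/(6·1)=116/93, b=Δ1−h1·(2M1+M2)/6=-65/93
seg 2: a=-1, c=M2/2=37/31, d=(M3−M2)/(6·3)=-37/279, b=Δ2−h2·(2M2+M3)/6=-191/93
t_q=1/2 → seg 0, τ=1/2; S=0+172/93·τ+0·τ²+-79/93·τ³=203/248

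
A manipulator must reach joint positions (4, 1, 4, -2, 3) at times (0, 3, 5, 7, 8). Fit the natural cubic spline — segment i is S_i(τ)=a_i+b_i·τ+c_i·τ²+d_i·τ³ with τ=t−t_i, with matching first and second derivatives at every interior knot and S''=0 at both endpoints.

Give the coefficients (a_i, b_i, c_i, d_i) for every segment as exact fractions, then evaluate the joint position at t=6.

  seg 0: a=4 b=-251/104 c=0 d=49/312
  seg 1: a=1 b=95/52 c=147/104 d=-41/52
  seg 2: a=4 b=-103/52 c=-345/104 d=73/52
  seg 3: a=-2 b=83/52 c=531/104 d=-177/104
S(6) = 11/104

Δ: Δ0=-1, Δ1=3/2, Δ2=-3, Δ3=5
row 1: diag=10, rhs=15; c'=1/5, d'=3/2
row 2: denom=8−2·1/5=38/5; d'=(-27−2·3/2)/(38/5)=-75/19
row 3: denom=6−2·5/19=104/19; d'=(48−2·-75/19)/(104/19)=531/52
back: M3=531/52
back: M2=-75/19−5/19·531/52=-345/52
back: M1=3/2−1/5·-345/52=147/52
M: M0=0, M1=147/52, M2=-345/52, M3=531/52, M4=0
seg 0: a=4, c=M0/2=0, d=(M1−M0)/(6·3)=49/312, b=Δ0−h0·(2M0+M1)/6=-251/104
seg 1: a=1, c=M1/2=147/104, d=(M2−M1)/(6·2)=-41/52, b=Δ1−h1·(2M1+M2)/6=95/52
seg 2: a=4, c=M2/2=-345/104, d=(M3−M2)/(6·2)=73/52, b=Δ2−h2·(2M2+M3)/6=-103/52
seg 3: a=-2, c=M3/2=531/104, d=(M4−M3)/(6·1)=-177/104, b=Δ3−h3·(2M3+M4)/6=83/52
t_q=6 → seg 2, τ=1; S=4+-103/52·τ+-345/104·τ²+73/52·τ³=11/104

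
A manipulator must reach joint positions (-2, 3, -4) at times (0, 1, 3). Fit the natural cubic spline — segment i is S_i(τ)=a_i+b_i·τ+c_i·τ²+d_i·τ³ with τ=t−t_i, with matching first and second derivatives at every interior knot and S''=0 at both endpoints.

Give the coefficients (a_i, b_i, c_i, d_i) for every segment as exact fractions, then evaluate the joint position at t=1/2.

  seg 0: a=-2 b=77/12 c=0 d=-17/12
  seg 1: a=3 b=13/6 c=-17/4 d=17/24
S(1/2) = 33/32

Δ: Δ0=5, Δ1=-7/2
row 1: diag=6, rhs=-51; c'=1/3, d'=-17/2
back: M1=-17/2
M: M0=0, M1=-17/2, M2=0
seg 0: a=-2, c=M0/2=0, d=(M1−M0)/(6·1)=-17/12, b=Δ0−h0·(2M0+M1)/6=77/12
seg 1: a=3, c=M1/2=-17/4, d=(M2−M1)/(6·2)=17/24, b=Δ1−h1·(2M1+M2)/6=13/6
t_q=1/2 → seg 0, τ=1/2; S=-2+77/12·τ+0·τ²+-17/12·τ³=33/32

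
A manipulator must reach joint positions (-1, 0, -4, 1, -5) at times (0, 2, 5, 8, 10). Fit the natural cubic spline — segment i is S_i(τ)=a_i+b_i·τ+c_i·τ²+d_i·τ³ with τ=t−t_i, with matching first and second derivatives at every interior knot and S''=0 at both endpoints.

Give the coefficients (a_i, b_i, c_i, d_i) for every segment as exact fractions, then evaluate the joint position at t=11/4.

Δ: Δ0=1/2, Δ1=-4/3, Δ2=5/3, Δ3=-3
row 1: diag=10, rhs=-11; c'=3/10, d'=-11/10
row 2: denom=12−3·3/10=111/10; d'=(18−3·-11/10)/(111/10)=71/37
row 3: denom=10−3·10/37=340/37; d'=(-28−3·71/37)/(340/37)=-1249/340
back: M3=-1249/340
back: M2=71/37−10/37·-1249/340=99/34
back: M1=-11/10−3/10·99/34=-671/340
M: M0=0, M1=-671/340, M2=99/34, M3=-1249/340, M4=0
seg 0: a=-1, c=M0/2=0, d=(M1−M0)/(6·2)=-671/4080, b=Δ0−h0·(2M0+M1)/6=1181/1020
seg 1: a=0, c=M1/2=-671/680, d=(M2−M1)/(6·3)=1661/6120, b=Δ1−h1·(2M1+M2)/6=-208/255
seg 2: a=-4, c=M2/2=99/68, d=(M3−M2)/(6·3)=-2239/6120, b=Δ2−h2·(2M2+M3)/6=71/120
seg 3: a=1, c=M3/2=-1249/680, d=(M4−M3)/(6·2)=1249/4080, b=Δ3−h3·(2M3+M4)/6=-281/510
t_q=11/4 → seg 1, τ=3/4; S=0+-208/255·τ+-671/680·τ²+1661/6120·τ³=-45797/43520

  seg 0: a=-1 b=1181/1020 c=0 d=-671/4080
  seg 1: a=0 b=-208/255 c=-671/680 d=1661/6120
  seg 2: a=-4 b=71/120 c=99/68 d=-2239/6120
  seg 3: a=1 b=-281/510 c=-1249/680 d=1249/4080
S(11/4) = -45797/43520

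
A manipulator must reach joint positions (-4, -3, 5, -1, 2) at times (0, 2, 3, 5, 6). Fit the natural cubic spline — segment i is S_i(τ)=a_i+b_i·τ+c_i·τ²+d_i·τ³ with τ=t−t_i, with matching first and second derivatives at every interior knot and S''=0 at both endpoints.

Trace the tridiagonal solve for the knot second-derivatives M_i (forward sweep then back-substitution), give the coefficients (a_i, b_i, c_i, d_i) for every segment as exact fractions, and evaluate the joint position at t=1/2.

Δ: Δ0=1/2, Δ1=8, Δ2=-3, Δ3=3
row 1: diag=6, rhs=45; c'=1/6, d'=15/2
row 2: denom=6−1·1/6=35/6; d'=(-66−1·15/2)/(35/6)=-63/5
row 3: denom=6−2·12/35=186/35; d'=(36−2·-63/5)/(186/35)=357/31
back: M3=357/31
back: M2=-63/5−12/35·357/31=-513/31
back: M1=15/2−1/6·-513/31=318/31
M: M0=0, M1=318/31, M2=-513/31, M3=357/31, M4=0
seg 0: a=-4, c=M0/2=0, d=(M1−M0)/(6·2)=53/62, b=Δ0−h0·(2M0+M1)/6=-181/62
seg 1: a=-3, c=M1/2=159/31, d=(M2−M1)/(6·1)=-277/62, b=Δ1−h1·(2M1+M2)/6=455/62
seg 2: a=5, c=M2/2=-513/62, d=(M3−M2)/(6·2)=145/62, b=Δ2−h2·(2M2+M3)/6=130/31
seg 3: a=-1, c=M3/2=357/62, d=(M4−M3)/(6·1)=-119/62, b=Δ3−h3·(2M3+M4)/6=-26/31
t_q=1/2 → seg 0, τ=1/2; S=-4+-181/62·τ+0·τ²+53/62·τ³=-2655/496

  seg 0: a=-4 b=-181/62 c=0 d=53/62
  seg 1: a=-3 b=455/62 c=159/31 d=-277/62
  seg 2: a=5 b=130/31 c=-513/62 d=145/62
  seg 3: a=-1 b=-26/31 c=357/62 d=-119/62
S(1/2) = -2655/496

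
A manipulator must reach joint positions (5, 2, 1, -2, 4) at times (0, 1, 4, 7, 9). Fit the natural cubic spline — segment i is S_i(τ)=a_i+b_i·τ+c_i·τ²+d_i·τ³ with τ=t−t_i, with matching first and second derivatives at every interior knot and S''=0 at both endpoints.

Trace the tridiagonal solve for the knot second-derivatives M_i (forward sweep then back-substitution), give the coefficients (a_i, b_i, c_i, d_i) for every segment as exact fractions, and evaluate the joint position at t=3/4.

  seg 0: a=5 b=-1373/399 c=0 d=176/399
  seg 1: a=2 b=-845/399 c=176/133 d=-872/3591
  seg 2: a=1 b=-293/399 c=-344/399 d=926/3591
  seg 3: a=-2 b=421/399 c=194/133 d=-97/399
S(3/4) = 99/38

Δ: Δ0=-3, Δ1=-1/3, Δ2=-1, Δ3=3
row 1: diag=8, rhs=16; c'=3/8, d'=2
row 2: denom=12−3·3/8=87/8; d'=(-4−3·2)/(87/8)=-80/87
row 3: denom=10−3·8/29=266/29; d'=(24−3·-80/87)/(266/29)=388/133
back: M3=388/133
back: M2=-80/87−8/29·388/133=-688/399
back: M1=2−3/8·-688/399=352/133
M: M0=0, M1=352/133, M2=-688/399, M3=388/133, M4=0
seg 0: a=5, c=M0/2=0, d=(M1−M0)/(6·1)=176/399, b=Δ0−h0·(2M0+M1)/6=-1373/399
seg 1: a=2, c=M1/2=176/133, d=(M2−M1)/(6·3)=-872/3591, b=Δ1−h1·(2M1+M2)/6=-845/399
seg 2: a=1, c=M2/2=-344/399, d=(M3−M2)/(6·3)=926/3591, b=Δ2−h2·(2M2+M3)/6=-293/399
seg 3: a=-2, c=M3/2=194/133, d=(M4−M3)/(6·2)=-97/399, b=Δ3−h3·(2M3+M4)/6=421/399
t_q=3/4 → seg 0, τ=3/4; S=5+-1373/399·τ+0·τ²+176/399·τ³=99/38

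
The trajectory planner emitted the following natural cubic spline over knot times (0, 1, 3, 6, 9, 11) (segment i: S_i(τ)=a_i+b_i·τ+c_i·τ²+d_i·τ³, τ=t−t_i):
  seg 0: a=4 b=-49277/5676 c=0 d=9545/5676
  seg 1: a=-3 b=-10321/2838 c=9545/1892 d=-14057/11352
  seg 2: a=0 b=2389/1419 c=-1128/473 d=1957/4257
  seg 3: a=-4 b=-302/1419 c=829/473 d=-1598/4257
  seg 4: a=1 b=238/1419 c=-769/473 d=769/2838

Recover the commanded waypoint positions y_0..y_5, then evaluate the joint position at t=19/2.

y_0=4 y_1=-3 y_2=0 y_3=-4 y_4=1 y_5=-3
S(19/2) = 5383/7568

y_0 = S_0(0) = a_0 = 4
y_1 = S_1(0) = a_1 = -3
y_2 = S_2(0) = a_2 = 0
y_3 = S_3(0) = a_3 = -4
y_4 = S_4(0) = a_4 = 1
y_5 = S_4(2) = -3
t_q=19/2 is in segment 4 (τ=1/2); S_4(τ)=5383/7568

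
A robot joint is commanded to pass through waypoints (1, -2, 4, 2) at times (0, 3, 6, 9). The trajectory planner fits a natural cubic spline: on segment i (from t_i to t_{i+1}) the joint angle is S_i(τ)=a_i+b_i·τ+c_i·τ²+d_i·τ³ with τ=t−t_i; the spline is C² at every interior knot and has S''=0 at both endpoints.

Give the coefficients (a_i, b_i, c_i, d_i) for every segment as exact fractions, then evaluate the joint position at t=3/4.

  seg 0: a=1 b=-89/45 c=0 d=44/405
  seg 1: a=-2 b=43/45 c=44/45 d=-17/81
  seg 2: a=4 b=52/45 c=-41/45 d=41/405
S(3/4) = -7/16

Δ: Δ0=-1, Δ1=2, Δ2=-2/3
row 1: diag=12, rhs=18; c'=1/4, d'=3/2
row 2: denom=12−3·1/4=45/4; d'=(-16−3·3/2)/(45/4)=-82/45
back: M2=-82/45
back: M1=3/2−1/4·-82/45=88/45
M: M0=0, M1=88/45, M2=-82/45, M3=0
seg 0: a=1, c=M0/2=0, d=(M1−M0)/(6·3)=44/405, b=Δ0−h0·(2M0+M1)/6=-89/45
seg 1: a=-2, c=M1/2=44/45, d=(M2−M1)/(6·3)=-17/81, b=Δ1−h1·(2M1+M2)/6=43/45
seg 2: a=4, c=M2/2=-41/45, d=(M3−M2)/(6·3)=41/405, b=Δ2−h2·(2M2+M3)/6=52/45
t_q=3/4 → seg 0, τ=3/4; S=1+-89/45·τ+0·τ²+44/405·τ³=-7/16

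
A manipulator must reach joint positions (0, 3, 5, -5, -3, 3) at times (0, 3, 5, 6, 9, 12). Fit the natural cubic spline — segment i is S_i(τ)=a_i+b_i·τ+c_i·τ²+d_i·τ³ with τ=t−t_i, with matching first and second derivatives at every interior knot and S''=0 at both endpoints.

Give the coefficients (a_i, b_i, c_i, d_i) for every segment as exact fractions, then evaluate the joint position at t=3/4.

  seg 0: a=0 b=-289/792 c=0 d=1081/7128
  seg 1: a=3 b=1477/396 c=1081/792 d=-1081/792
  seg 2: a=5 b=-949/132 c=-5405/792 d=289/72
  seg 3: a=-5 b=-6967/792 c=1033/198 d=-4901/7128
  seg 4: a=-3 b=1561/396 c=-769/792 d=769/7128
S(3/4) = -1181/5632

Δ: Δ0=1, Δ1=1, Δ2=-10, Δ3=2/3, Δ4=2
row 1: diag=10, rhs=0; c'=1/5, d'=0
row 2: denom=6−2·1/5=28/5; d'=(-66−2·0)/(28/5)=-165/14
row 3: denom=8−1·5/28=219/28; d'=(64−1·-165/14)/(219/28)=2122/219
row 4: denom=12−3·28/73=792/73; d'=(8−3·2122/219)/(792/73)=-769/396
back: M4=-769/396
back: M3=2122/219−28/73·-769/396=1033/99
back: M2=-165/14−5/28·1033/99=-5405/396
back: M1=0−1/5·-5405/396=1081/396
M: M0=0, M1=1081/396, M2=-5405/396, M3=1033/99, M4=-769/396, M5=0
seg 0: a=0, c=M0/2=0, d=(M1−M0)/(6·3)=1081/7128, b=Δ0−h0·(2M0+M1)/6=-289/792
seg 1: a=3, c=M1/2=1081/792, d=(M2−M1)/(6·2)=-1081/792, b=Δ1−h1·(2M1+M2)/6=1477/396
seg 2: a=5, c=M2/2=-5405/792, d=(M3−M2)/(6·1)=289/72, b=Δ2−h2·(2M2+M3)/6=-949/132
seg 3: a=-5, c=M3/2=1033/198, d=(M4−M3)/(6·3)=-4901/7128, b=Δ3−h3·(2M3+M4)/6=-6967/792
seg 4: a=-3, c=M4/2=-769/792, d=(M5−M4)/(6·3)=769/7128, b=Δ4−h4·(2M4+M5)/6=1561/396
t_q=3/4 → seg 0, τ=3/4; S=0+-289/792·τ+0·τ²+1081/7128·τ³=-1181/5632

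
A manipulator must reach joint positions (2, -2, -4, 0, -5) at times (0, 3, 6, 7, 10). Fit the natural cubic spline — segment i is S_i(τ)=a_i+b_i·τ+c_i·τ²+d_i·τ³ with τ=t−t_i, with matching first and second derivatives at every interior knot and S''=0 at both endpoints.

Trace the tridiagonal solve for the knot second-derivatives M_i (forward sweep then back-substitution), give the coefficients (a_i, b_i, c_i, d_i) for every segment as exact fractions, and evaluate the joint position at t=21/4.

Δ: Δ0=-4/3, Δ1=-2/3, Δ2=4, Δ3=-5/3
row 1: diag=12, rhs=4; c'=1/4, d'=1/3
row 2: denom=8−3·1/4=29/4; d'=(28−3·1/3)/(29/4)=108/29
row 3: denom=8−1·4/29=228/29; d'=(-34−1·108/29)/(228/29)=-547/114
back: M3=-547/114
back: M2=108/29−4/29·-547/114=250/57
back: M1=1/3−1/4·250/57=-29/38
M: M0=0, M1=-29/38, M2=250/57, M3=-547/114, M4=0
seg 0: a=2, c=M0/2=0, d=(M1−M0)/(6·3)=-29/684, b=Δ0−h0·(2M0+M1)/6=-217/228
seg 1: a=-2, c=M1/2=-29/76, d=(M2−M1)/(6·3)=587/2052, b=Δ1−h1·(2M1+M2)/6=-239/114
seg 2: a=-4, c=M2/2=125/57, d=(M3−M2)/(6·1)=-349/228, b=Δ2−h2·(2M2+M3)/6=761/228
seg 3: a=0, c=M3/2=-547/228, d=(M4−M3)/(6·3)=547/2052, b=Δ3−h3·(2M3+M4)/6=119/38
t_q=21/4 → seg 1, τ=9/4; S=-2+-239/114·τ+-29/76·τ²+587/2052·τ³=-26219/4864

  seg 0: a=2 b=-217/228 c=0 d=-29/684
  seg 1: a=-2 b=-239/114 c=-29/76 d=587/2052
  seg 2: a=-4 b=761/228 c=125/57 d=-349/228
  seg 3: a=0 b=119/38 c=-547/228 d=547/2052
S(21/4) = -26219/4864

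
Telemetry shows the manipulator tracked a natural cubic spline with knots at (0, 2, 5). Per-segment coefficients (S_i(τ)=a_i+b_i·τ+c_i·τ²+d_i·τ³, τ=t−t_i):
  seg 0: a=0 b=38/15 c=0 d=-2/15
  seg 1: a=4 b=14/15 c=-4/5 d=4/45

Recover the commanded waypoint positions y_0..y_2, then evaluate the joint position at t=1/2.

y_0=0 y_1=4 y_2=2
S(1/2) = 5/4

y_0 = S_0(0) = a_0 = 0
y_1 = S_1(0) = a_1 = 4
y_2 = S_1(3) = 2
t_q=1/2 is in segment 0 (τ=1/2); S_0(τ)=5/4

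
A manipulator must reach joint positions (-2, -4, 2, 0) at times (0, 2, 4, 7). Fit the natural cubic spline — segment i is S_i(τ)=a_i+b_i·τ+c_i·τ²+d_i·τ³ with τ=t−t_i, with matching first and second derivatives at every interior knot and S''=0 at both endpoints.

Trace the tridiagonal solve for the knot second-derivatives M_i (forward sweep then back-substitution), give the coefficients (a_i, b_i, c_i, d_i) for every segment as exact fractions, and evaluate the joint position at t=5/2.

  seg 0: a=-2 b=-128/57 c=0 d=71/228
  seg 1: a=-4 b=85/57 c=71/38 d=-127/228
  seg 2: a=2 b=130/57 c=-28/19 d=28/171
S(5/2) = -1737/608

Δ: Δ0=-1, Δ1=3, Δ2=-2/3
row 1: diag=8, rhs=24; c'=1/4, d'=3
row 2: denom=10−2·1/4=19/2; d'=(-22−2·3)/(19/2)=-56/19
back: M2=-56/19
back: M1=3−1/4·-56/19=71/19
M: M0=0, M1=71/19, M2=-56/19, M3=0
seg 0: a=-2, c=M0/2=0, d=(M1−M0)/(6·2)=71/228, b=Δ0−h0·(2M0+M1)/6=-128/57
seg 1: a=-4, c=M1/2=71/38, d=(M2−M1)/(6·2)=-127/228, b=Δ1−h1·(2M1+M2)/6=85/57
seg 2: a=2, c=M2/2=-28/19, d=(M3−M2)/(6·3)=28/171, b=Δ2−h2·(2M2+M3)/6=130/57
t_q=5/2 → seg 1, τ=1/2; S=-4+85/57·τ+71/38·τ²+-127/228·τ³=-1737/608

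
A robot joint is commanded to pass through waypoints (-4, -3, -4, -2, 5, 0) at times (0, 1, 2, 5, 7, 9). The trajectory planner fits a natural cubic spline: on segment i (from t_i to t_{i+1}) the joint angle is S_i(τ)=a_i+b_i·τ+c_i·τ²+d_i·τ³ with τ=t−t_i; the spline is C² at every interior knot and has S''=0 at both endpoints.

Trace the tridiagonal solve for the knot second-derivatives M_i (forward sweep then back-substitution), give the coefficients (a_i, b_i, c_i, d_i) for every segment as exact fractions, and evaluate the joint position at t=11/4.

  seg 0: a=-4 b=2372/1551 c=0 d=-821/1551
  seg 1: a=-3 b=-91/1551 c=-821/517 d=1003/1551
  seg 2: a=-4 b=-2008/1551 c=182/517 d=52/517
  seg 3: a=-2 b=5480/1551 c=650/517 d=-7903/12408
  seg 4: a=5 b=2851/3102 c=-5303/2068 d=5303/12408
S(11/4) = -39131/8272

Δ: Δ0=1, Δ1=-1, Δ2=2/3, Δ3=7/2, Δ4=-5/2
row 1: diag=4, rhs=-12; c'=1/4, d'=-3
row 2: denom=8−1·1/4=31/4; d'=(10−1·-3)/(31/4)=52/31
row 3: denom=10−3·12/31=274/31; d'=(17−3·52/31)/(274/31)=371/274
row 4: denom=8−2·31/137=1034/137; d'=(-36−2·371/274)/(1034/137)=-5303/1034
back: M4=-5303/1034
back: M3=371/274−31/137·-5303/1034=1300/517
back: M2=52/31−12/31·1300/517=364/517
back: M1=-3−1/4·364/517=-1642/517
M: M0=0, M1=-1642/517, M2=364/517, M3=1300/517, M4=-5303/1034, M5=0
seg 0: a=-4, c=M0/2=0, d=(M1−M0)/(6·1)=-821/1551, b=Δ0−h0·(2M0+M1)/6=2372/1551
seg 1: a=-3, c=M1/2=-821/517, d=(M2−M1)/(6·1)=1003/1551, b=Δ1−h1·(2M1+M2)/6=-91/1551
seg 2: a=-4, c=M2/2=182/517, d=(M3−M2)/(6·3)=52/517, b=Δ2−h2·(2M2+M3)/6=-2008/1551
seg 3: a=-2, c=M3/2=650/517, d=(M4−M3)/(6·2)=-7903/12408, b=Δ3−h3·(2M3+M4)/6=5480/1551
seg 4: a=5, c=M4/2=-5303/2068, d=(M5−M4)/(6·2)=5303/12408, b=Δ4−h4·(2M4+M5)/6=2851/3102
t_q=11/4 → seg 2, τ=3/4; S=-4+-2008/1551·τ+182/517·τ²+52/517·τ³=-39131/8272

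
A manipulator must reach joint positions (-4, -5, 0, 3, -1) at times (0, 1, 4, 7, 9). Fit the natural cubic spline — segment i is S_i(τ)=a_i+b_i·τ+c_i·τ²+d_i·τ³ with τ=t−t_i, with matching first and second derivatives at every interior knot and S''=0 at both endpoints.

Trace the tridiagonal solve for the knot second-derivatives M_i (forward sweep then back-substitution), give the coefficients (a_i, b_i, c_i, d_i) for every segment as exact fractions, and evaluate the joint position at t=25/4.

Δ: Δ0=-1, Δ1=5/3, Δ2=1, Δ3=-2
row 1: diag=8, rhs=16; c'=3/8, d'=2
row 2: denom=12−3·3/8=87/8; d'=(-4−3·2)/(87/8)=-80/87
row 3: denom=10−3·8/29=266/29; d'=(-18−3·-80/87)/(266/29)=-221/133
back: M3=-221/133
back: M2=-80/87−8/29·-221/133=-184/399
back: M1=2−3/8·-184/399=289/133
M: M0=0, M1=289/133, M2=-184/399, M3=-221/133, M4=0
seg 0: a=-4, c=M0/2=0, d=(M1−M0)/(6·1)=289/798, b=Δ0−h0·(2M0+M1)/6=-1087/798
seg 1: a=-5, c=M1/2=289/266, d=(M2−M1)/(6·3)=-1051/7182, b=Δ1−h1·(2M1+M2)/6=-110/399
seg 2: a=0, c=M2/2=-92/399, d=(M3−M2)/(6·3)=-479/7182, b=Δ2−h2·(2M2+M3)/6=1829/798
seg 3: a=3, c=M3/2=-221/266, d=(M4−M3)/(6·2)=221/1596, b=Δ3−h3·(2M3+M4)/6=-356/399
t_q=25/4 → seg 2, τ=9/4; S=0+1829/798·τ+-92/399·τ²+-479/7182·τ³=54987/17024

  seg 0: a=-4 b=-1087/798 c=0 d=289/798
  seg 1: a=-5 b=-110/399 c=289/266 d=-1051/7182
  seg 2: a=0 b=1829/798 c=-92/399 d=-479/7182
  seg 3: a=3 b=-356/399 c=-221/266 d=221/1596
S(25/4) = 54987/17024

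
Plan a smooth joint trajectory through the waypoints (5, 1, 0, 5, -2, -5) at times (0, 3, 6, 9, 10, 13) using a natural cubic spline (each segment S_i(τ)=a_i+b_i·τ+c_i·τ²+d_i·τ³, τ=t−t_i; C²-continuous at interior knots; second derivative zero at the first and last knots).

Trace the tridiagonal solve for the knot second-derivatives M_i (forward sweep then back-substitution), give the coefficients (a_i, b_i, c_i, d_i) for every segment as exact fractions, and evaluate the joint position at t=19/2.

  seg 0: a=5 b=-336/283 c=0 d=-124/7641
  seg 1: a=1 b=-460/283 c=-124/849 d=1469/7641
  seg 2: a=0 b=761/283 c=1345/849 d=-4903/7641
  seg 3: a=5 b=-1452/283 c=-1186/283 d=657/283
  seg 4: a=-2 b=-1853/283 c=785/283 d=-785/2547
S(19/2) = 3797/2264

Δ: Δ0=-4/3, Δ1=-1/3, Δ2=5/3, Δ3=-7, Δ4=-1
row 1: diag=12, rhs=6; c'=1/4, d'=1/2
row 2: denom=12−3·1/4=45/4; d'=(12−3·1/2)/(45/4)=14/15
row 3: denom=8−3·4/15=36/5; d'=(-52−3·14/15)/(36/5)=-137/18
row 4: denom=8−1·5/36=283/36; d'=(36−1·-137/18)/(283/36)=1570/283
back: M4=1570/283
back: M3=-137/18−5/36·1570/283=-2372/283
back: M2=14/15−4/15·-2372/283=2690/849
back: M1=1/2−1/4·2690/849=-248/849
M: M0=0, M1=-248/849, M2=2690/849, M3=-2372/283, M4=1570/283, M5=0
seg 0: a=5, c=M0/2=0, d=(M1−M0)/(6·3)=-124/7641, b=Δ0−h0·(2M0+M1)/6=-336/283
seg 1: a=1, c=M1/2=-124/849, d=(M2−M1)/(6·3)=1469/7641, b=Δ1−h1·(2M1+M2)/6=-460/283
seg 2: a=0, c=M2/2=1345/849, d=(M3−M2)/(6·3)=-4903/7641, b=Δ2−h2·(2M2+M3)/6=761/283
seg 3: a=5, c=M3/2=-1186/283, d=(M4−M3)/(6·1)=657/283, b=Δ3−h3·(2M3+M4)/6=-1452/283
seg 4: a=-2, c=M4/2=785/283, d=(M5−M4)/(6·3)=-785/2547, b=Δ4−h4·(2M4+M5)/6=-1853/283
t_q=19/2 → seg 3, τ=1/2; S=5+-1452/283·τ+-1186/283·τ²+657/283·τ³=3797/2264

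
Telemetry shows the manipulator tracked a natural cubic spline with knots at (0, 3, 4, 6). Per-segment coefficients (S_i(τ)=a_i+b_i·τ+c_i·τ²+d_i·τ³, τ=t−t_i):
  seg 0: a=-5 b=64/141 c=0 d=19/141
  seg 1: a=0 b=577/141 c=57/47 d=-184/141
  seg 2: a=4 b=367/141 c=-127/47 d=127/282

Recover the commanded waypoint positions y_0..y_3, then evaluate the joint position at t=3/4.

y_0 = S_0(0) = a_0 = -5
y_1 = S_1(0) = a_1 = 0
y_2 = S_2(0) = a_2 = 4
y_3 = S_2(2) = 2
t_q=3/4 is in segment 0 (τ=3/4); S_0(τ)=-13845/3008

y_0=-5 y_1=0 y_2=4 y_3=2
S(3/4) = -13845/3008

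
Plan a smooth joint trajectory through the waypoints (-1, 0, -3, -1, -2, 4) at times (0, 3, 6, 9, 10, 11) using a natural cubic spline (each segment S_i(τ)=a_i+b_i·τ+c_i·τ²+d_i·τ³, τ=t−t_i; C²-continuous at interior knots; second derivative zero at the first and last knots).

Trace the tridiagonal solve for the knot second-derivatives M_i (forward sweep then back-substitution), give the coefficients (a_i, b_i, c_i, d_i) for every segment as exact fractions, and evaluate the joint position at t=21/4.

  seg 0: a=-1 b=127/139 c=0 d=-242/3753
  seg 1: a=0 b=-115/139 c=-242/417 d=218/1251
  seg 2: a=-3 b=55/139 c=412/417 d=-1123/3753
  seg 3: a=-1 b=-244/139 c=-237/139 d=342/139
  seg 4: a=-2 b=308/139 c=789/139 d=-263/139
S(21/4) = -12519/4448

Δ: Δ0=1/3, Δ1=-1, Δ2=2/3, Δ3=-1, Δ4=6
row 1: diag=12, rhs=-8; c'=1/4, d'=-2/3
row 2: denom=12−3·1/4=45/4; d'=(10−3·-2/3)/(45/4)=16/15
row 3: denom=8−3·4/15=36/5; d'=(-10−3·16/15)/(36/5)=-11/6
row 4: denom=4−1·5/36=139/36; d'=(42−1·-11/6)/(139/36)=1578/139
back: M4=1578/139
back: M3=-11/6−5/36·1578/139=-474/139
back: M2=16/15−4/15·-474/139=824/417
back: M1=-2/3−1/4·824/417=-484/417
M: M0=0, M1=-484/417, M2=824/417, M3=-474/139, M4=1578/139, M5=0
seg 0: a=-1, c=M0/2=0, d=(M1−M0)/(6·3)=-242/3753, b=Δ0−h0·(2M0+M1)/6=127/139
seg 1: a=0, c=M1/2=-242/417, d=(M2−M1)/(6·3)=218/1251, b=Δ1−h1·(2M1+M2)/6=-115/139
seg 2: a=-3, c=M2/2=412/417, d=(M3−M2)/(6·3)=-1123/3753, b=Δ2−h2·(2M2+M3)/6=55/139
seg 3: a=-1, c=M3/2=-237/139, d=(M4−M3)/(6·1)=342/139, b=Δ3−h3·(2M3+M4)/6=-244/139
seg 4: a=-2, c=M4/2=789/139, d=(M5−M4)/(6·1)=-263/139, b=Δ4−h4·(2M4+M5)/6=308/139
t_q=21/4 → seg 1, τ=9/4; S=0+-115/139·τ+-242/417·τ²+218/1251·τ³=-12519/4448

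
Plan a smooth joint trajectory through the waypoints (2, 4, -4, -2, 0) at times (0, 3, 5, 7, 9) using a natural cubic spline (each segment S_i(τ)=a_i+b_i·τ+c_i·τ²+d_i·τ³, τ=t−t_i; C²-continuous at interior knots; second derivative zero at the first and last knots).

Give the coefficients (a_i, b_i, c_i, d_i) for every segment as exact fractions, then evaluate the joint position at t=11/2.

Δ: Δ0=2/3, Δ1=-4, Δ2=1, Δ3=1
row 1: diag=10, rhs=-28; c'=1/5, d'=-14/5
row 2: denom=8−2·1/5=38/5; d'=(30−2·-14/5)/(38/5)=89/19
row 3: denom=8−2·5/19=142/19; d'=(0−2·89/19)/(142/19)=-89/71
back: M3=-89/71
back: M2=89/19−5/19·-89/71=356/71
back: M1=-14/5−1/5·356/71=-270/71
M: M0=0, M1=-270/71, M2=356/71, M3=-89/71, M4=0
seg 0: a=2, c=M0/2=0, d=(M1−M0)/(6·3)=-15/71, b=Δ0−h0·(2M0+M1)/6=547/213
seg 1: a=4, c=M1/2=-135/71, d=(M2−M1)/(6·2)=313/426, b=Δ1−h1·(2M1+M2)/6=-668/213
seg 2: a=-4, c=M2/2=178/71, d=(M3−M2)/(6·2)=-445/852, b=Δ2−h2·(2M2+M3)/6=-410/213
seg 3: a=-2, c=M3/2=-89/142, d=(M4−M3)/(6·2)=89/852, b=Δ3−h3·(2M3+M4)/6=391/213
t_q=11/2 → seg 2, τ=1/2; S=-4+-410/213·τ+178/71·τ²+-445/852·τ³=-9999/2272

  seg 0: a=2 b=547/213 c=0 d=-15/71
  seg 1: a=4 b=-668/213 c=-135/71 d=313/426
  seg 2: a=-4 b=-410/213 c=178/71 d=-445/852
  seg 3: a=-2 b=391/213 c=-89/142 d=89/852
S(11/2) = -9999/2272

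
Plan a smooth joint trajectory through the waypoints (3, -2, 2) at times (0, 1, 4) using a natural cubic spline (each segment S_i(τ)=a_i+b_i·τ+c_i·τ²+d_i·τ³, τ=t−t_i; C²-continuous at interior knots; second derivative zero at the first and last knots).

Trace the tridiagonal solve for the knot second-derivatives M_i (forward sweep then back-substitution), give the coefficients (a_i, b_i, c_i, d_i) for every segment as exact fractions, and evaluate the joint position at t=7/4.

  seg 0: a=3 b=-139/24 c=0 d=19/24
  seg 1: a=-2 b=-41/12 c=19/8 d=-19/72
S(7/4) = -1709/512

Δ: Δ0=-5, Δ1=4/3
row 1: diag=8, rhs=38; c'=3/8, d'=19/4
back: M1=19/4
M: M0=0, M1=19/4, M2=0
seg 0: a=3, c=M0/2=0, d=(M1−M0)/(6·1)=19/24, b=Δ0−h0·(2M0+M1)/6=-139/24
seg 1: a=-2, c=M1/2=19/8, d=(M2−M1)/(6·3)=-19/72, b=Δ1−h1·(2M1+M2)/6=-41/12
t_q=7/4 → seg 1, τ=3/4; S=-2+-41/12·τ+19/8·τ²+-19/72·τ³=-1709/512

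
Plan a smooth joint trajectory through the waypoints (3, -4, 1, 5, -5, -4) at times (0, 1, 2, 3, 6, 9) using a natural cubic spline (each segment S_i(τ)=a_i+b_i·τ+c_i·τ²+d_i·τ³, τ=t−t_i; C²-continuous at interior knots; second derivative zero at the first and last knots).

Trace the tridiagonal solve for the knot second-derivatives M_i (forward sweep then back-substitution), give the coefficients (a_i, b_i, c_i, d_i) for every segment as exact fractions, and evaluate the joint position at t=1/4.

Δ: Δ0=-7, Δ1=5, Δ2=4, Δ3=-10/3, Δ4=1/3
row 1: diag=4, rhs=72; c'=1/4, d'=18
row 2: denom=4−1·1/4=15/4; d'=(-6−1·18)/(15/4)=-32/5
row 3: denom=8−1·4/15=116/15; d'=(-44−1·-32/5)/(116/15)=-141/29
row 4: denom=12−3·45/116=1257/116; d'=(22−3·-141/29)/(1257/116)=4244/1257
back: M4=4244/1257
back: M3=-141/29−45/116·4244/1257=-2586/419
back: M2=-32/5−4/15·-2586/419=-1992/419
back: M1=18−1/4·-1992/419=8040/419
M: M0=0, M1=8040/419, M2=-1992/419, M3=-2586/419, M4=4244/1257, M5=0
seg 0: a=3, c=M0/2=0, d=(M1−M0)/(6·1)=1340/419, b=Δ0−h0·(2M0+M1)/6=-4273/419
seg 1: a=-4, c=M1/2=4020/419, d=(M2−M1)/(6·1)=-1672/419, b=Δ1−h1·(2M1+M2)/6=-253/419
seg 2: a=1, c=M2/2=-996/419, d=(M3−M2)/(6·1)=-99/419, b=Δ2−h2·(2M2+M3)/6=2771/419
seg 3: a=5, c=M3/2=-1293/419, d=(M4−M3)/(6·3)=6001/11313, b=Δ3−h3·(2M3+M4)/6=482/419
seg 4: a=-5, c=M4/2=2122/1257, d=(M5−M4)/(6·3)=-2122/11313, b=Δ4−h4·(2M4+M5)/6=-1275/419
t_q=1/4 → seg 0, τ=1/4; S=3+-4273/419·τ+0·τ²+1340/419·τ³=3355/6704

  seg 0: a=3 b=-4273/419 c=0 d=1340/419
  seg 1: a=-4 b=-253/419 c=4020/419 d=-1672/419
  seg 2: a=1 b=2771/419 c=-996/419 d=-99/419
  seg 3: a=5 b=482/419 c=-1293/419 d=6001/11313
  seg 4: a=-5 b=-1275/419 c=2122/1257 d=-2122/11313
S(1/4) = 3355/6704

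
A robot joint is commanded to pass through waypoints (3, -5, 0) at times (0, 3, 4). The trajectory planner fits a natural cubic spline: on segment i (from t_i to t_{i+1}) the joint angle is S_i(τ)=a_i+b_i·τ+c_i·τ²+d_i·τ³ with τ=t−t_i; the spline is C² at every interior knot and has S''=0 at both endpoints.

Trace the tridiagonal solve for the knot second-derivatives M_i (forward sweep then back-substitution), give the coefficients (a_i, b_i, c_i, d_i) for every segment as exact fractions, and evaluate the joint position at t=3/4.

Δ: Δ0=-8/3, Δ1=5
row 1: diag=8, rhs=46; c'=1/8, d'=23/4
back: M1=23/4
M: M0=0, M1=23/4, M2=0
seg 0: a=3, c=M0/2=0, d=(M1−M0)/(6·3)=23/72, b=Δ0−h0·(2M0+M1)/6=-133/24
seg 1: a=-5, c=M1/2=23/8, d=(M2−M1)/(6·1)=-23/24, b=Δ1−h1·(2M1+M2)/6=37/12
t_q=3/4 → seg 0, τ=3/4; S=3+-133/24·τ+0·τ²+23/72·τ³=-523/512

  seg 0: a=3 b=-133/24 c=0 d=23/72
  seg 1: a=-5 b=37/12 c=23/8 d=-23/24
S(3/4) = -523/512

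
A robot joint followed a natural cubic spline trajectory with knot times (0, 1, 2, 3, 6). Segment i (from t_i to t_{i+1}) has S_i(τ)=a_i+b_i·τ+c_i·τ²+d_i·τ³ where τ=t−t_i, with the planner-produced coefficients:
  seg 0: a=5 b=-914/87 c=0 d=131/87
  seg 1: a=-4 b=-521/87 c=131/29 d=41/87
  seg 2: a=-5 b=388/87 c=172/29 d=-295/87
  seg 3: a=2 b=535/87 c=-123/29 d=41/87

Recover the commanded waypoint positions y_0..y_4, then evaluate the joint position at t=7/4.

y_0=5 y_1=-4 y_2=-5 y_3=2 y_4=-5
S(7/4) = -10675/1856

y_0 = S_0(0) = a_0 = 5
y_1 = S_1(0) = a_1 = -4
y_2 = S_2(0) = a_2 = -5
y_3 = S_3(0) = a_3 = 2
y_4 = S_3(3) = -5
t_q=7/4 is in segment 1 (τ=3/4); S_1(τ)=-10675/1856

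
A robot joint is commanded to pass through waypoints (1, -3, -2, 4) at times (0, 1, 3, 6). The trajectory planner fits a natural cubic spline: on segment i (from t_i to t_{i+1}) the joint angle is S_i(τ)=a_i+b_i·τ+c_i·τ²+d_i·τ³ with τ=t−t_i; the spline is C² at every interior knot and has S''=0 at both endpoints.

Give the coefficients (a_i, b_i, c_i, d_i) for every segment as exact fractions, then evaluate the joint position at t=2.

  seg 0: a=1 b=-19/4 c=0 d=3/4
  seg 1: a=-3 b=-5/2 c=9/4 d=-3/8
  seg 2: a=-2 b=2 c=0 d=0
S(2) = -29/8

Δ: Δ0=-4, Δ1=1/2, Δ2=2
row 1: diag=6, rhs=27; c'=1/3, d'=9/2
row 2: denom=10−2·1/3=28/3; d'=(9−2·9/2)/(28/3)=0
back: M2=0
back: M1=9/2−1/3·0=9/2
M: M0=0, M1=9/2, M2=0, M3=0
seg 0: a=1, c=M0/2=0, d=(M1−M0)/(6·1)=3/4, b=Δ0−h0·(2M0+M1)/6=-19/4
seg 1: a=-3, c=M1/2=9/4, d=(M2−M1)/(6·2)=-3/8, b=Δ1−h1·(2M1+M2)/6=-5/2
seg 2: a=-2, c=M2/2=0, d=(M3−M2)/(6·3)=0, b=Δ2−h2·(2M2+M3)/6=2
t_q=2 → seg 1, τ=1; S=-3+-5/2·τ+9/4·τ²+-3/8·τ³=-29/8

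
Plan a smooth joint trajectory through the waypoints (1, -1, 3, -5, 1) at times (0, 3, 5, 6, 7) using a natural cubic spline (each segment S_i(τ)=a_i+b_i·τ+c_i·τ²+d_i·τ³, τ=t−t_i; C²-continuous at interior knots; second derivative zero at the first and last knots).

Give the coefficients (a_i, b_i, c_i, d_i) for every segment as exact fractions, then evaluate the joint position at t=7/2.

Δ: Δ0=-2/3, Δ1=2, Δ2=-8, Δ3=6
row 1: diag=10, rhs=16; c'=1/5, d'=8/5
row 2: denom=6−2·1/5=28/5; d'=(-60−2·8/5)/(28/5)=-79/7
row 3: denom=4−1·5/28=107/28; d'=(84−1·-79/7)/(107/28)=2668/107
back: M3=2668/107
back: M2=-79/7−5/28·2668/107=-1684/107
back: M1=8/5−1/5·-1684/107=508/107
M: M0=0, M1=508/107, M2=-1684/107, M3=2668/107, M4=0
seg 0: a=1, c=M0/2=0, d=(M1−M0)/(6·3)=254/963, b=Δ0−h0·(2M0+M1)/6=-976/321
seg 1: a=-1, c=M1/2=254/107, d=(M2−M1)/(6·2)=-548/321, b=Δ1−h1·(2M1+M2)/6=1310/321
seg 2: a=3, c=M2/2=-842/107, d=(M3−M2)/(6·1)=2176/321, b=Δ2−h2·(2M2+M3)/6=-2218/321
seg 3: a=-5, c=M3/2=1334/107, d=(M4−M3)/(6·1)=-1334/321, b=Δ3−h3·(2M3+M4)/6=-742/321
t_q=7/2 → seg 1, τ=1/2; S=-1+1310/321·τ+254/107·τ²+-548/321·τ³=152/107

  seg 0: a=1 b=-976/321 c=0 d=254/963
  seg 1: a=-1 b=1310/321 c=254/107 d=-548/321
  seg 2: a=3 b=-2218/321 c=-842/107 d=2176/321
  seg 3: a=-5 b=-742/321 c=1334/107 d=-1334/321
S(7/2) = 152/107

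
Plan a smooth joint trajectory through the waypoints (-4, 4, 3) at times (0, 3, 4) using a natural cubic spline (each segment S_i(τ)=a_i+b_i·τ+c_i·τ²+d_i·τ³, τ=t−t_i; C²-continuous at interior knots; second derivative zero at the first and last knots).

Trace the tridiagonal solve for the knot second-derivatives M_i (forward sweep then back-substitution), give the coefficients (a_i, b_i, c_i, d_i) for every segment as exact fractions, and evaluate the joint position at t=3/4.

  seg 0: a=-4 b=97/24 c=0 d=-11/72
  seg 1: a=4 b=-1/12 c=-11/8 d=11/24
S(3/4) = -529/512

Δ: Δ0=8/3, Δ1=-1
row 1: diag=8, rhs=-22; c'=1/8, d'=-11/4
back: M1=-11/4
M: M0=0, M1=-11/4, M2=0
seg 0: a=-4, c=M0/2=0, d=(M1−M0)/(6·3)=-11/72, b=Δ0−h0·(2M0+M1)/6=97/24
seg 1: a=4, c=M1/2=-11/8, d=(M2−M1)/(6·1)=11/24, b=Δ1−h1·(2M1+M2)/6=-1/12
t_q=3/4 → seg 0, τ=3/4; S=-4+97/24·τ+0·τ²+-11/72·τ³=-529/512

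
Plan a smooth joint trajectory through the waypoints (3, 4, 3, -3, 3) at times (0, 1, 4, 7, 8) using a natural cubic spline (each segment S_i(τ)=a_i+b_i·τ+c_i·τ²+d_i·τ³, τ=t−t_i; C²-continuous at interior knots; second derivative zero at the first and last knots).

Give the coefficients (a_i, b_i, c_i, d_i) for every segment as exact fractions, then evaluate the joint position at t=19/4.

  seg 0: a=3 b=157/156 c=0 d=-1/156
  seg 1: a=4 b=77/78 c=-1/52 d=-197/1404
  seg 2: a=3 b=-35/12 c=-50/39 d=743/1404
  seg 3: a=-3 b=287/78 c=181/52 d=-181/156
S(19/4) = 1047/3328

Δ: Δ0=1, Δ1=-1/3, Δ2=-2, Δ3=6
row 1: diag=8, rhs=-8; c'=3/8, d'=-1
row 2: denom=12−3·3/8=87/8; d'=(-10−3·-1)/(87/8)=-56/87
row 3: denom=8−3·8/29=208/29; d'=(48−3·-56/87)/(208/29)=181/26
back: M3=181/26
back: M2=-56/87−8/29·181/26=-100/39
back: M1=-1−3/8·-100/39=-1/26
M: M0=0, M1=-1/26, M2=-100/39, M3=181/26, M4=0
seg 0: a=3, c=M0/2=0, d=(M1−M0)/(6·1)=-1/156, b=Δ0−h0·(2M0+M1)/6=157/156
seg 1: a=4, c=M1/2=-1/52, d=(M2−M1)/(6·3)=-197/1404, b=Δ1−h1·(2M1+M2)/6=77/78
seg 2: a=3, c=M2/2=-50/39, d=(M3−M2)/(6·3)=743/1404, b=Δ2−h2·(2M2+M3)/6=-35/12
seg 3: a=-3, c=M3/2=181/52, d=(M4−M3)/(6·1)=-181/156, b=Δ3−h3·(2M3+M4)/6=287/78
t_q=19/4 → seg 2, τ=3/4; S=3+-35/12·τ+-50/39·τ²+743/1404·τ³=1047/3328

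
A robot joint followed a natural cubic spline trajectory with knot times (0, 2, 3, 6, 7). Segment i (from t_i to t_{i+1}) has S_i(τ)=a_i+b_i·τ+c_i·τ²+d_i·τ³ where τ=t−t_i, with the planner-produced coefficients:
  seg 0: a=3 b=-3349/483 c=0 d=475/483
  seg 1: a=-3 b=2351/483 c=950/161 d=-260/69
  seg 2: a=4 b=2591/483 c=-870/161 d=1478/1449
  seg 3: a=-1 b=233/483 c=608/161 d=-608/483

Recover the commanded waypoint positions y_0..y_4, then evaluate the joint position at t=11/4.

y_0 = S_0(0) = a_0 = 3
y_1 = S_1(0) = a_1 = -3
y_2 = S_2(0) = a_2 = 4
y_3 = S_3(0) = a_3 = -1
y_4 = S_3(1) = 2
t_q=11/4 is in segment 1 (τ=3/4); S_1(τ)=6131/2576

y_0=3 y_1=-3 y_2=4 y_3=-1 y_4=2
S(11/4) = 6131/2576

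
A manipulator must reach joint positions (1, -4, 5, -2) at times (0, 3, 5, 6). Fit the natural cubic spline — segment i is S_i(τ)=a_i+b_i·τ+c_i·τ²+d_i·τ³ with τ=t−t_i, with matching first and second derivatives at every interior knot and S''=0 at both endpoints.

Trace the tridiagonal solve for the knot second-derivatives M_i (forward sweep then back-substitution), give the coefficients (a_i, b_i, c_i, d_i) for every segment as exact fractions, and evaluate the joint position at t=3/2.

  seg 0: a=1 b=-205/42 c=0 d=5/14
  seg 1: a=-4 b=100/21 c=45/14 d=-281/168
  seg 2: a=5 b=-103/42 c=-191/28 d=191/84
S(3/2) = -573/112

Δ: Δ0=-5/3, Δ1=9/2, Δ2=-7
row 1: diag=10, rhs=37; c'=1/5, d'=37/10
row 2: denom=6−2·1/5=28/5; d'=(-69−2·37/10)/(28/5)=-191/14
back: M2=-191/14
back: M1=37/10−1/5·-191/14=45/7
M: M0=0, M1=45/7, M2=-191/14, M3=0
seg 0: a=1, c=M0/2=0, d=(M1−M0)/(6·3)=5/14, b=Δ0−h0·(2M0+M1)/6=-205/42
seg 1: a=-4, c=M1/2=45/14, d=(M2−M1)/(6·2)=-281/168, b=Δ1−h1·(2M1+M2)/6=100/21
seg 2: a=5, c=M2/2=-191/28, d=(M3−M2)/(6·1)=191/84, b=Δ2−h2·(2M2+M3)/6=-103/42
t_q=3/2 → seg 0, τ=3/2; S=1+-205/42·τ+0·τ²+5/14·τ³=-573/112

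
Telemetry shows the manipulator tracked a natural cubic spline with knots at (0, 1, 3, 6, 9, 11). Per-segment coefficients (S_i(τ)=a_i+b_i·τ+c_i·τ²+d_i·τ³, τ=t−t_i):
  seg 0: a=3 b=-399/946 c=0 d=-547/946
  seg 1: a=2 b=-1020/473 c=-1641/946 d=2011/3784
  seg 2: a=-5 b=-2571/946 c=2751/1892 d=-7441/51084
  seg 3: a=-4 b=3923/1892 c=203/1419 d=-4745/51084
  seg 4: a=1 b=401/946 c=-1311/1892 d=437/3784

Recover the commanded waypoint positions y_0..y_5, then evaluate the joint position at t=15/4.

y_0=3 y_1=2 y_2=-5 y_3=-4 y_4=1 y_5=0
S(15/4) = -69151/11008

y_0 = S_0(0) = a_0 = 3
y_1 = S_1(0) = a_1 = 2
y_2 = S_2(0) = a_2 = -5
y_3 = S_3(0) = a_3 = -4
y_4 = S_4(0) = a_4 = 1
y_5 = S_4(2) = 0
t_q=15/4 is in segment 2 (τ=3/4); S_2(τ)=-69151/11008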